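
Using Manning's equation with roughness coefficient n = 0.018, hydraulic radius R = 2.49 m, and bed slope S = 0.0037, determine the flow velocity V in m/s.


Manning's equation gives V = (1/n) * R^(2/3) * S^(1/2).
First, compute R^(2/3) = 2.49^(2/3) = 1.8371.
Next, S^(1/2) = 0.0037^(1/2) = 0.060828.
Then 1/n = 1/0.018 = 55.56.
V = 55.56 * 1.8371 * 0.060828 = 6.2081 m/s.

6.2081


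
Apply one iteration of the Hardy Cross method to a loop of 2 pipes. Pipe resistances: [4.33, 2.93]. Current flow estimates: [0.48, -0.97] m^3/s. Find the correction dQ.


Numerator terms (r*Q*|Q|): 4.33*0.48*|0.48| = 0.9976; 2.93*-0.97*|-0.97| = -2.7568.
Sum of numerator = -1.7592.
Denominator terms (r*|Q|): 4.33*|0.48| = 2.0784; 2.93*|-0.97| = 2.8421.
2 * sum of denominator = 2 * 4.9205 = 9.841.
dQ = --1.7592 / 9.841 = 0.1788 m^3/s.

0.1788


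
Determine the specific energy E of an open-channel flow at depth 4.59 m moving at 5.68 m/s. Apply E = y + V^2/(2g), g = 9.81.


Specific energy E = y + V^2/(2g).
Velocity head = V^2/(2g) = 5.68^2 / (2*9.81) = 32.2624 / 19.62 = 1.6444 m.
E = 4.59 + 1.6444 = 6.2344 m.

6.2344


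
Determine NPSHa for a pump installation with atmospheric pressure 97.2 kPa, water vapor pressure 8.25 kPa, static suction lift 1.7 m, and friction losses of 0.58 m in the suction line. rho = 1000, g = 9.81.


NPSHa = p_atm/(rho*g) - z_s - hf_s - p_vap/(rho*g).
p_atm/(rho*g) = 97.2*1000 / (1000*9.81) = 9.908 m.
p_vap/(rho*g) = 8.25*1000 / (1000*9.81) = 0.841 m.
NPSHa = 9.908 - 1.7 - 0.58 - 0.841
      = 6.79 m.

6.79


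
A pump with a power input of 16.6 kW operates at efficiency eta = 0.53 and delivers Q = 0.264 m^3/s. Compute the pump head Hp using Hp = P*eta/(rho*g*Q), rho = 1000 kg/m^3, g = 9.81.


Pump head formula: Hp = P * eta / (rho * g * Q).
Numerator: P * eta = 16.6 * 1000 * 0.53 = 8798.0 W.
Denominator: rho * g * Q = 1000 * 9.81 * 0.264 = 2589.84.
Hp = 8798.0 / 2589.84 = 3.4 m.

3.4


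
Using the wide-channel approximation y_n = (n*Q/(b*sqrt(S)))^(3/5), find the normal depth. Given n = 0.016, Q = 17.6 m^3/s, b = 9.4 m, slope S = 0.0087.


We use the wide-channel approximation y_n = (n*Q/(b*sqrt(S)))^(3/5).
sqrt(S) = sqrt(0.0087) = 0.093274.
Numerator: n*Q = 0.016 * 17.6 = 0.2816.
Denominator: b*sqrt(S) = 9.4 * 0.093274 = 0.876776.
arg = 0.3212.
y_n = 0.3212^(3/5) = 0.5059 m.

0.5059


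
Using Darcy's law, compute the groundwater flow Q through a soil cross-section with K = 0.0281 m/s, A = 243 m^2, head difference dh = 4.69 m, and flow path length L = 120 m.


Darcy's law: Q = K * A * i, where i = dh/L.
Hydraulic gradient i = 4.69 / 120 = 0.039083.
Q = 0.0281 * 243 * 0.039083
  = 0.2669 m^3/s.

0.2669


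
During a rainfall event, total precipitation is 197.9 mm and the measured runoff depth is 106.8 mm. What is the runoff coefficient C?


The runoff coefficient C = runoff depth / rainfall depth.
C = 106.8 / 197.9
  = 0.5397.

0.5397


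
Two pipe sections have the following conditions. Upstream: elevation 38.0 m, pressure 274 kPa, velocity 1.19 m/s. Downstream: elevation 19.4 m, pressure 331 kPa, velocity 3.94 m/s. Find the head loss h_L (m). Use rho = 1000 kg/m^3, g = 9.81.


Total head at each section: H = z + p/(rho*g) + V^2/(2g).
H1 = 38.0 + 274*1000/(1000*9.81) + 1.19^2/(2*9.81)
   = 38.0 + 27.931 + 0.0722
   = 66.003 m.
H2 = 19.4 + 331*1000/(1000*9.81) + 3.94^2/(2*9.81)
   = 19.4 + 33.741 + 0.7912
   = 53.932 m.
h_L = H1 - H2 = 66.003 - 53.932 = 12.071 m.

12.071


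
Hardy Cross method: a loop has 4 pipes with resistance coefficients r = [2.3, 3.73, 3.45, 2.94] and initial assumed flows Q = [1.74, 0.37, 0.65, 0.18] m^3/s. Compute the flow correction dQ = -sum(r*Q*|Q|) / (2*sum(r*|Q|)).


Numerator terms (r*Q*|Q|): 2.3*1.74*|1.74| = 6.9635; 3.73*0.37*|0.37| = 0.5106; 3.45*0.65*|0.65| = 1.4576; 2.94*0.18*|0.18| = 0.0953.
Sum of numerator = 9.027.
Denominator terms (r*|Q|): 2.3*|1.74| = 4.002; 3.73*|0.37| = 1.3801; 3.45*|0.65| = 2.2425; 2.94*|0.18| = 0.5292.
2 * sum of denominator = 2 * 8.1538 = 16.3076.
dQ = -9.027 / 16.3076 = -0.5535 m^3/s.

-0.5535


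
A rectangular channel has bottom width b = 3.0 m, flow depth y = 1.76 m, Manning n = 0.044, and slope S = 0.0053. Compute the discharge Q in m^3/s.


For a rectangular channel, the cross-sectional area A = b * y = 3.0 * 1.76 = 5.28 m^2.
The wetted perimeter P = b + 2y = 3.0 + 2*1.76 = 6.52 m.
Hydraulic radius R = A/P = 5.28/6.52 = 0.8098 m.
Velocity V = (1/n)*R^(2/3)*S^(1/2) = (1/0.044)*0.8098^(2/3)*0.0053^(1/2) = 1.4375 m/s.
Discharge Q = A * V = 5.28 * 1.4375 = 7.59 m^3/s.

7.59


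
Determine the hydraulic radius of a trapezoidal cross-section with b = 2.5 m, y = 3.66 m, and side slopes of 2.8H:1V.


For a trapezoidal section with side slope z:
A = (b + z*y)*y = (2.5 + 2.8*3.66)*3.66 = 46.658 m^2.
P = b + 2*y*sqrt(1 + z^2) = 2.5 + 2*3.66*sqrt(1 + 2.8^2) = 24.264 m.
R = A/P = 46.658 / 24.264 = 1.9229 m.

1.9229


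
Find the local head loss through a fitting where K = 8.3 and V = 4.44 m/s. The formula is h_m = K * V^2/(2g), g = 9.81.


Minor loss formula: h_m = K * V^2/(2g).
V^2 = 4.44^2 = 19.7136.
V^2/(2g) = 19.7136 / 19.62 = 1.0048 m.
h_m = 8.3 * 1.0048 = 8.3396 m.

8.3396


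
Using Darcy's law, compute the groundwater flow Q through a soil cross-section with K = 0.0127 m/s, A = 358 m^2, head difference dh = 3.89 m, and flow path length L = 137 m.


Darcy's law: Q = K * A * i, where i = dh/L.
Hydraulic gradient i = 3.89 / 137 = 0.028394.
Q = 0.0127 * 358 * 0.028394
  = 0.1291 m^3/s.

0.1291


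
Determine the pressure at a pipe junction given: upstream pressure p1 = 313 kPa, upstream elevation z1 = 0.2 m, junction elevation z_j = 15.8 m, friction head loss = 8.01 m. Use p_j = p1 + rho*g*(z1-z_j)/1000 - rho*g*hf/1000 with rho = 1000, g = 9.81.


Junction pressure: p_j = p1 + rho*g*(z1 - z_j)/1000 - rho*g*hf/1000.
Elevation term = 1000*9.81*(0.2 - 15.8)/1000 = -153.036 kPa.
Friction term = 1000*9.81*8.01/1000 = 78.578 kPa.
p_j = 313 + -153.036 - 78.578 = 81.39 kPa.

81.39


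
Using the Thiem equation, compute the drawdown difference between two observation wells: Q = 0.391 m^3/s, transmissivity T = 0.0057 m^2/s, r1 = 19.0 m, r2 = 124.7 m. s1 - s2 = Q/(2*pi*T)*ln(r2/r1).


Thiem equation: s1 - s2 = Q/(2*pi*T) * ln(r2/r1).
ln(r2/r1) = ln(124.7/19.0) = 1.8815.
Q/(2*pi*T) = 0.391 / (2*pi*0.0057) = 0.391 / 0.0358 = 10.9175.
s1 - s2 = 10.9175 * 1.8815 = 20.5409 m.

20.5409


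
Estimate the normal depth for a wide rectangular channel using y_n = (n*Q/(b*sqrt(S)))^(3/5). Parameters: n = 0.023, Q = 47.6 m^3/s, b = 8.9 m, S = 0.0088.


We use the wide-channel approximation y_n = (n*Q/(b*sqrt(S)))^(3/5).
sqrt(S) = sqrt(0.0088) = 0.093808.
Numerator: n*Q = 0.023 * 47.6 = 1.0948.
Denominator: b*sqrt(S) = 8.9 * 0.093808 = 0.834891.
arg = 1.3113.
y_n = 1.3113^(3/5) = 1.1766 m.

1.1766


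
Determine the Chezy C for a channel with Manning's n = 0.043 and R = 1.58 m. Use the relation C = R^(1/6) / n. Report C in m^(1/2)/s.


The Chezy coefficient relates to Manning's n through C = R^(1/6) / n.
R^(1/6) = 1.58^(1/6) = 1.079219.
C = 1.079219 / 0.043 = 25.1 m^(1/2)/s.

25.1


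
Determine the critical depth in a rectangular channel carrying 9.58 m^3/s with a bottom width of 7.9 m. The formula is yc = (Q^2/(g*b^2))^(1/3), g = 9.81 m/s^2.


Using yc = (Q^2 / (g * b^2))^(1/3):
Q^2 = 9.58^2 = 91.78.
g * b^2 = 9.81 * 7.9^2 = 9.81 * 62.41 = 612.24.
Q^2 / (g*b^2) = 91.78 / 612.24 = 0.1499.
yc = 0.1499^(1/3) = 0.5312 m.

0.5312


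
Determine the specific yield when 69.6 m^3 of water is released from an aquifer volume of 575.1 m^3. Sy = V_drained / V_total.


Specific yield Sy = Volume drained / Total volume.
Sy = 69.6 / 575.1
   = 0.121.

0.121


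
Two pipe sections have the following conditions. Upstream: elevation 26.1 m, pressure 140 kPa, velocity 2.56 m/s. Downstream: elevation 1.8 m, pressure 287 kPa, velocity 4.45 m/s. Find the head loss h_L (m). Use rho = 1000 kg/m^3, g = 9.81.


Total head at each section: H = z + p/(rho*g) + V^2/(2g).
H1 = 26.1 + 140*1000/(1000*9.81) + 2.56^2/(2*9.81)
   = 26.1 + 14.271 + 0.334
   = 40.705 m.
H2 = 1.8 + 287*1000/(1000*9.81) + 4.45^2/(2*9.81)
   = 1.8 + 29.256 + 1.0093
   = 32.065 m.
h_L = H1 - H2 = 40.705 - 32.065 = 8.64 m.

8.64


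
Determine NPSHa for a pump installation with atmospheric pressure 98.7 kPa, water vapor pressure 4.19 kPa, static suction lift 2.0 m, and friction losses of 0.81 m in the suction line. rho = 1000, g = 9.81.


NPSHa = p_atm/(rho*g) - z_s - hf_s - p_vap/(rho*g).
p_atm/(rho*g) = 98.7*1000 / (1000*9.81) = 10.061 m.
p_vap/(rho*g) = 4.19*1000 / (1000*9.81) = 0.427 m.
NPSHa = 10.061 - 2.0 - 0.81 - 0.427
      = 6.82 m.

6.82


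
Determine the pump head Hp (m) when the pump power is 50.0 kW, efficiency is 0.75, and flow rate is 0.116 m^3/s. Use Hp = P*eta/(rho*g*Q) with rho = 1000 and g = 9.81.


Pump head formula: Hp = P * eta / (rho * g * Q).
Numerator: P * eta = 50.0 * 1000 * 0.75 = 37500.0 W.
Denominator: rho * g * Q = 1000 * 9.81 * 0.116 = 1137.96.
Hp = 37500.0 / 1137.96 = 32.95 m.

32.95


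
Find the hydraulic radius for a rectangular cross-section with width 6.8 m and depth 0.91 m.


For a rectangular section:
Flow area A = b * y = 6.8 * 0.91 = 6.19 m^2.
Wetted perimeter P = b + 2y = 6.8 + 2*0.91 = 8.62 m.
Hydraulic radius R = A/P = 6.19 / 8.62 = 0.7179 m.

0.7179


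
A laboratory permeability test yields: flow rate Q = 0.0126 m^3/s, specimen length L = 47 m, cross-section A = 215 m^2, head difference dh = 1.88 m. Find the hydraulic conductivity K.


From K = Q*L / (A*dh):
Numerator: Q*L = 0.0126 * 47 = 0.5922.
Denominator: A*dh = 215 * 1.88 = 404.2.
K = 0.5922 / 404.2 = 0.001465 m/s.

0.001465


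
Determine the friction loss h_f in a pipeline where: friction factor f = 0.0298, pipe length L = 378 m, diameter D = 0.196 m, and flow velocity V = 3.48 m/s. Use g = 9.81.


Darcy-Weisbach equation: h_f = f * (L/D) * V^2/(2g).
f * L/D = 0.0298 * 378/0.196 = 57.4714.
V^2/(2g) = 3.48^2 / (2*9.81) = 12.1104 / 19.62 = 0.6172 m.
h_f = 57.4714 * 0.6172 = 35.474 m.

35.474


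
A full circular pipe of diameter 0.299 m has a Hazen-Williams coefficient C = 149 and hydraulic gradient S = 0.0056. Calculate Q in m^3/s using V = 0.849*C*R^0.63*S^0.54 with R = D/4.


For a full circular pipe, R = D/4 = 0.299/4 = 0.0747 m.
V = 0.849 * 149 * 0.0747^0.63 * 0.0056^0.54
  = 0.849 * 149 * 0.195153 * 0.060817
  = 1.5014 m/s.
Pipe area A = pi*D^2/4 = pi*0.299^2/4 = 0.0702 m^2.
Q = A * V = 0.0702 * 1.5014 = 0.1054 m^3/s.

0.1054


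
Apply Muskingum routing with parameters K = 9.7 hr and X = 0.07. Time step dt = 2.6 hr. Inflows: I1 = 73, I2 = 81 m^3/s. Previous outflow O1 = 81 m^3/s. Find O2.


Muskingum coefficients:
denom = 2*K*(1-X) + dt = 2*9.7*(1-0.07) + 2.6 = 20.642.
C0 = (dt - 2*K*X)/denom = (2.6 - 2*9.7*0.07)/20.642 = 0.0602.
C1 = (dt + 2*K*X)/denom = (2.6 + 2*9.7*0.07)/20.642 = 0.1917.
C2 = (2*K*(1-X) - dt)/denom = 0.7481.
O2 = C0*I2 + C1*I1 + C2*O1
   = 0.0602*81 + 0.1917*73 + 0.7481*81
   = 79.47 m^3/s.

79.47


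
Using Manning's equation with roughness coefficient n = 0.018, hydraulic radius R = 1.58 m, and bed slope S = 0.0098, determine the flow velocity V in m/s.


Manning's equation gives V = (1/n) * R^(2/3) * S^(1/2).
First, compute R^(2/3) = 1.58^(2/3) = 1.3566.
Next, S^(1/2) = 0.0098^(1/2) = 0.098995.
Then 1/n = 1/0.018 = 55.56.
V = 55.56 * 1.3566 * 0.098995 = 7.4607 m/s.

7.4607


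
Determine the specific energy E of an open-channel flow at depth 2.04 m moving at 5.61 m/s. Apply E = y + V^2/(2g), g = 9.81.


Specific energy E = y + V^2/(2g).
Velocity head = V^2/(2g) = 5.61^2 / (2*9.81) = 31.4721 / 19.62 = 1.6041 m.
E = 2.04 + 1.6041 = 3.6441 m.

3.6441


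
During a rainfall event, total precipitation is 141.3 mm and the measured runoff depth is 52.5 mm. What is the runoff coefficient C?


The runoff coefficient C = runoff depth / rainfall depth.
C = 52.5 / 141.3
  = 0.3715.

0.3715


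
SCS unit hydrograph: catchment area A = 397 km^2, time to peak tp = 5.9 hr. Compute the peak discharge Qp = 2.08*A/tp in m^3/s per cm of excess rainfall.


SCS formula: Qp = 2.08 * A / tp.
Qp = 2.08 * 397 / 5.9
   = 825.76 / 5.9
   = 139.96 m^3/s per cm.

139.96


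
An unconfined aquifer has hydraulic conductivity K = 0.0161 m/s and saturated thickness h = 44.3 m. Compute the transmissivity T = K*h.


Transmissivity is defined as T = K * h.
T = 0.0161 * 44.3
  = 0.7132 m^2/s.

0.7132


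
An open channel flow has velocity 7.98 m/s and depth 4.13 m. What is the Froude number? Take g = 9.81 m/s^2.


The Froude number is defined as Fr = V / sqrt(g*y).
g*y = 9.81 * 4.13 = 40.5153.
sqrt(g*y) = sqrt(40.5153) = 6.3652.
Fr = 7.98 / 6.3652 = 1.2537.

1.2537


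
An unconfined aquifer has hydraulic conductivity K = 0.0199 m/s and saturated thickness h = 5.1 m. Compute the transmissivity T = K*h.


Transmissivity is defined as T = K * h.
T = 0.0199 * 5.1
  = 0.1015 m^2/s.

0.1015


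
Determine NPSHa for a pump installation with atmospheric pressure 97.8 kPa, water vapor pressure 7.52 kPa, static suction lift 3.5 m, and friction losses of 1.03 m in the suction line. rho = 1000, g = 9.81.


NPSHa = p_atm/(rho*g) - z_s - hf_s - p_vap/(rho*g).
p_atm/(rho*g) = 97.8*1000 / (1000*9.81) = 9.969 m.
p_vap/(rho*g) = 7.52*1000 / (1000*9.81) = 0.767 m.
NPSHa = 9.969 - 3.5 - 1.03 - 0.767
      = 4.67 m.

4.67


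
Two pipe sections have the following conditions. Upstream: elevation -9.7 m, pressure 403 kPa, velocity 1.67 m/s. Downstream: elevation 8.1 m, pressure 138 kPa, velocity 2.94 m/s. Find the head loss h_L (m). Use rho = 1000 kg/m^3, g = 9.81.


Total head at each section: H = z + p/(rho*g) + V^2/(2g).
H1 = -9.7 + 403*1000/(1000*9.81) + 1.67^2/(2*9.81)
   = -9.7 + 41.081 + 0.1421
   = 31.523 m.
H2 = 8.1 + 138*1000/(1000*9.81) + 2.94^2/(2*9.81)
   = 8.1 + 14.067 + 0.4406
   = 22.608 m.
h_L = H1 - H2 = 31.523 - 22.608 = 8.915 m.

8.915


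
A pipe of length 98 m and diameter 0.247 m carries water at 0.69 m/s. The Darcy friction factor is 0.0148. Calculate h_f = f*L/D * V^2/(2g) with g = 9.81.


Darcy-Weisbach equation: h_f = f * (L/D) * V^2/(2g).
f * L/D = 0.0148 * 98/0.247 = 5.8721.
V^2/(2g) = 0.69^2 / (2*9.81) = 0.4761 / 19.62 = 0.0243 m.
h_f = 5.8721 * 0.0243 = 0.142 m.

0.142


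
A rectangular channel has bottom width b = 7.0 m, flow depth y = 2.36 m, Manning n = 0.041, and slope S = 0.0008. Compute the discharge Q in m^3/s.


For a rectangular channel, the cross-sectional area A = b * y = 7.0 * 2.36 = 16.52 m^2.
The wetted perimeter P = b + 2y = 7.0 + 2*2.36 = 11.72 m.
Hydraulic radius R = A/P = 16.52/11.72 = 1.4096 m.
Velocity V = (1/n)*R^(2/3)*S^(1/2) = (1/0.041)*1.4096^(2/3)*0.0008^(1/2) = 0.8673 m/s.
Discharge Q = A * V = 16.52 * 0.8673 = 14.327 m^3/s.

14.327


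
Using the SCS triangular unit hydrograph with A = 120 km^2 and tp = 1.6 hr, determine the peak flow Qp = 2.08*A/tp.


SCS formula: Qp = 2.08 * A / tp.
Qp = 2.08 * 120 / 1.6
   = 249.6 / 1.6
   = 156.0 m^3/s per cm.

156.0


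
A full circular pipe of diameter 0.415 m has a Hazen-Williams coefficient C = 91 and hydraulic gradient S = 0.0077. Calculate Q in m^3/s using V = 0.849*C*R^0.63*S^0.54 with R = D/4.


For a full circular pipe, R = D/4 = 0.415/4 = 0.1037 m.
V = 0.849 * 91 * 0.1037^0.63 * 0.0077^0.54
  = 0.849 * 91 * 0.239923 * 0.072228
  = 1.3388 m/s.
Pipe area A = pi*D^2/4 = pi*0.415^2/4 = 0.1353 m^2.
Q = A * V = 0.1353 * 1.3388 = 0.1811 m^3/s.

0.1811


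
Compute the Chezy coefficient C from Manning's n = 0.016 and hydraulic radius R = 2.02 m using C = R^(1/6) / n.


The Chezy coefficient relates to Manning's n through C = R^(1/6) / n.
R^(1/6) = 2.02^(1/6) = 1.124325.
C = 1.124325 / 0.016 = 70.27 m^(1/2)/s.

70.27


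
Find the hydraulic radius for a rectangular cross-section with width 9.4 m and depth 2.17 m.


For a rectangular section:
Flow area A = b * y = 9.4 * 2.17 = 20.4 m^2.
Wetted perimeter P = b + 2y = 9.4 + 2*2.17 = 13.74 m.
Hydraulic radius R = A/P = 20.4 / 13.74 = 1.4846 m.

1.4846


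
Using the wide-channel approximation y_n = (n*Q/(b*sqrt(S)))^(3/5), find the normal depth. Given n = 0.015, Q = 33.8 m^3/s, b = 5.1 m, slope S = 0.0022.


We use the wide-channel approximation y_n = (n*Q/(b*sqrt(S)))^(3/5).
sqrt(S) = sqrt(0.0022) = 0.046904.
Numerator: n*Q = 0.015 * 33.8 = 0.507.
Denominator: b*sqrt(S) = 5.1 * 0.046904 = 0.23921.
arg = 2.1195.
y_n = 2.1195^(3/5) = 1.5694 m.

1.5694


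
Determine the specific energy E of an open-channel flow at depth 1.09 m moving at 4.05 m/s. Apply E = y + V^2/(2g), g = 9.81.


Specific energy E = y + V^2/(2g).
Velocity head = V^2/(2g) = 4.05^2 / (2*9.81) = 16.4025 / 19.62 = 0.836 m.
E = 1.09 + 0.836 = 1.926 m.

1.926


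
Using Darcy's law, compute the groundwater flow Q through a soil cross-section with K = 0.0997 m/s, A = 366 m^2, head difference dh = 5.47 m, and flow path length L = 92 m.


Darcy's law: Q = K * A * i, where i = dh/L.
Hydraulic gradient i = 5.47 / 92 = 0.059457.
Q = 0.0997 * 366 * 0.059457
  = 2.1696 m^3/s.

2.1696


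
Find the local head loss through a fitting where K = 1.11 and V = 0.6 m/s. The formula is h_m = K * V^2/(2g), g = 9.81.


Minor loss formula: h_m = K * V^2/(2g).
V^2 = 0.6^2 = 0.36.
V^2/(2g) = 0.36 / 19.62 = 0.0183 m.
h_m = 1.11 * 0.0183 = 0.0204 m.

0.0204


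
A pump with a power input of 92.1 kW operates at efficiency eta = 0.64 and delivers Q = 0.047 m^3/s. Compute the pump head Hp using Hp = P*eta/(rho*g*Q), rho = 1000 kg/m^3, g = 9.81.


Pump head formula: Hp = P * eta / (rho * g * Q).
Numerator: P * eta = 92.1 * 1000 * 0.64 = 58944.0 W.
Denominator: rho * g * Q = 1000 * 9.81 * 0.047 = 461.07.
Hp = 58944.0 / 461.07 = 127.84 m.

127.84


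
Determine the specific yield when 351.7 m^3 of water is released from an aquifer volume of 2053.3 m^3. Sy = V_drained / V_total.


Specific yield Sy = Volume drained / Total volume.
Sy = 351.7 / 2053.3
   = 0.1713.

0.1713


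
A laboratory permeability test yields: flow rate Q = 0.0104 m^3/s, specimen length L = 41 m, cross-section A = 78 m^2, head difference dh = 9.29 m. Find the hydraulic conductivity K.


From K = Q*L / (A*dh):
Numerator: Q*L = 0.0104 * 41 = 0.4264.
Denominator: A*dh = 78 * 9.29 = 724.62.
K = 0.4264 / 724.62 = 0.000588 m/s.

0.000588


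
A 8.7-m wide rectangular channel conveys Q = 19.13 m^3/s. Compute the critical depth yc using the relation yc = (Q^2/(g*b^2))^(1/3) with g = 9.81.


Using yc = (Q^2 / (g * b^2))^(1/3):
Q^2 = 19.13^2 = 365.96.
g * b^2 = 9.81 * 8.7^2 = 9.81 * 75.69 = 742.52.
Q^2 / (g*b^2) = 365.96 / 742.52 = 0.4929.
yc = 0.4929^(1/3) = 0.7899 m.

0.7899


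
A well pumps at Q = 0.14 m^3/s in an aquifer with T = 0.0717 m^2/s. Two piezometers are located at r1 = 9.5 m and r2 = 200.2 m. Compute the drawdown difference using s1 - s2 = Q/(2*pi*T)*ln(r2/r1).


Thiem equation: s1 - s2 = Q/(2*pi*T) * ln(r2/r1).
ln(r2/r1) = ln(200.2/9.5) = 3.048.
Q/(2*pi*T) = 0.14 / (2*pi*0.0717) = 0.14 / 0.4505 = 0.3108.
s1 - s2 = 0.3108 * 3.048 = 0.9472 m.

0.9472


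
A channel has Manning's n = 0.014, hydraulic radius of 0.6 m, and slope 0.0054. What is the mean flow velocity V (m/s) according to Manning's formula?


Manning's equation gives V = (1/n) * R^(2/3) * S^(1/2).
First, compute R^(2/3) = 0.6^(2/3) = 0.7114.
Next, S^(1/2) = 0.0054^(1/2) = 0.073485.
Then 1/n = 1/0.014 = 71.43.
V = 71.43 * 0.7114 * 0.073485 = 3.734 m/s.

3.734


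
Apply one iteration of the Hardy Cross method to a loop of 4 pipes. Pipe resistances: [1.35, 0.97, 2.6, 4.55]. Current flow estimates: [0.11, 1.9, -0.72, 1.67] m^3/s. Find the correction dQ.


Numerator terms (r*Q*|Q|): 1.35*0.11*|0.11| = 0.0163; 0.97*1.9*|1.9| = 3.5017; 2.6*-0.72*|-0.72| = -1.3478; 4.55*1.67*|1.67| = 12.6895.
Sum of numerator = 14.8597.
Denominator terms (r*|Q|): 1.35*|0.11| = 0.1485; 0.97*|1.9| = 1.843; 2.6*|-0.72| = 1.872; 4.55*|1.67| = 7.5985.
2 * sum of denominator = 2 * 11.462 = 22.924.
dQ = -14.8597 / 22.924 = -0.6482 m^3/s.

-0.6482


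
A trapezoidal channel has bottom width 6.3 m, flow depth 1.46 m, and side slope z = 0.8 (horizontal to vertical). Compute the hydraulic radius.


For a trapezoidal section with side slope z:
A = (b + z*y)*y = (6.3 + 0.8*1.46)*1.46 = 10.903 m^2.
P = b + 2*y*sqrt(1 + z^2) = 6.3 + 2*1.46*sqrt(1 + 0.8^2) = 10.039 m.
R = A/P = 10.903 / 10.039 = 1.086 m.

1.086


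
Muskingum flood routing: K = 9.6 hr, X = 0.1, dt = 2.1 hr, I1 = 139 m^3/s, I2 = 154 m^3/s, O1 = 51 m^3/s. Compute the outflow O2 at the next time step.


Muskingum coefficients:
denom = 2*K*(1-X) + dt = 2*9.6*(1-0.1) + 2.1 = 19.38.
C0 = (dt - 2*K*X)/denom = (2.1 - 2*9.6*0.1)/19.38 = 0.0093.
C1 = (dt + 2*K*X)/denom = (2.1 + 2*9.6*0.1)/19.38 = 0.2074.
C2 = (2*K*(1-X) - dt)/denom = 0.7833.
O2 = C0*I2 + C1*I1 + C2*O1
   = 0.0093*154 + 0.2074*139 + 0.7833*51
   = 70.21 m^3/s.

70.21


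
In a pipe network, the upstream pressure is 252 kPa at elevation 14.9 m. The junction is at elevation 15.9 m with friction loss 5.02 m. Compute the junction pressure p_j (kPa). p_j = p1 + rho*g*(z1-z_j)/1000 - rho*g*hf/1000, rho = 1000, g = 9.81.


Junction pressure: p_j = p1 + rho*g*(z1 - z_j)/1000 - rho*g*hf/1000.
Elevation term = 1000*9.81*(14.9 - 15.9)/1000 = -9.81 kPa.
Friction term = 1000*9.81*5.02/1000 = 49.246 kPa.
p_j = 252 + -9.81 - 49.246 = 192.94 kPa.

192.94


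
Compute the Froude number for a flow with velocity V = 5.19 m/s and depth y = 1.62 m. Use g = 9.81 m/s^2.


The Froude number is defined as Fr = V / sqrt(g*y).
g*y = 9.81 * 1.62 = 15.8922.
sqrt(g*y) = sqrt(15.8922) = 3.9865.
Fr = 5.19 / 3.9865 = 1.3019.

1.3019


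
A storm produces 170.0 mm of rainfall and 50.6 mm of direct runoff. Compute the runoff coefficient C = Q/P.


The runoff coefficient C = runoff depth / rainfall depth.
C = 50.6 / 170.0
  = 0.2976.

0.2976


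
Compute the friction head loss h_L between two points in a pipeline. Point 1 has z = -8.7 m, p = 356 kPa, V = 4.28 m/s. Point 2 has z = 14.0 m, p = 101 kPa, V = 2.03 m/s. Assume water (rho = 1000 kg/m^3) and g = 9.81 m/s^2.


Total head at each section: H = z + p/(rho*g) + V^2/(2g).
H1 = -8.7 + 356*1000/(1000*9.81) + 4.28^2/(2*9.81)
   = -8.7 + 36.29 + 0.9337
   = 28.523 m.
H2 = 14.0 + 101*1000/(1000*9.81) + 2.03^2/(2*9.81)
   = 14.0 + 10.296 + 0.21
   = 24.506 m.
h_L = H1 - H2 = 28.523 - 24.506 = 4.018 m.

4.018


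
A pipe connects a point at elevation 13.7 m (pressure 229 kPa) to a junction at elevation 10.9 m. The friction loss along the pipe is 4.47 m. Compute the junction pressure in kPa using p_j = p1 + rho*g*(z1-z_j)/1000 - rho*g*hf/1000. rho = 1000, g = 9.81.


Junction pressure: p_j = p1 + rho*g*(z1 - z_j)/1000 - rho*g*hf/1000.
Elevation term = 1000*9.81*(13.7 - 10.9)/1000 = 27.468 kPa.
Friction term = 1000*9.81*4.47/1000 = 43.851 kPa.
p_j = 229 + 27.468 - 43.851 = 212.62 kPa.

212.62


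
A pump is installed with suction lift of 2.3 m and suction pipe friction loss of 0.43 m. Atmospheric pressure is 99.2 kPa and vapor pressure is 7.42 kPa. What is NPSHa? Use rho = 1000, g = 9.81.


NPSHa = p_atm/(rho*g) - z_s - hf_s - p_vap/(rho*g).
p_atm/(rho*g) = 99.2*1000 / (1000*9.81) = 10.112 m.
p_vap/(rho*g) = 7.42*1000 / (1000*9.81) = 0.756 m.
NPSHa = 10.112 - 2.3 - 0.43 - 0.756
      = 6.63 m.

6.63


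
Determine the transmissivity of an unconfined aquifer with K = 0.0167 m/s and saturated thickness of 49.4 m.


Transmissivity is defined as T = K * h.
T = 0.0167 * 49.4
  = 0.825 m^2/s.

0.825


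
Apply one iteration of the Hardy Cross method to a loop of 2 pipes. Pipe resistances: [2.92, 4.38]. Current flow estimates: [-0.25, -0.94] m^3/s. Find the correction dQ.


Numerator terms (r*Q*|Q|): 2.92*-0.25*|-0.25| = -0.1825; 4.38*-0.94*|-0.94| = -3.8702.
Sum of numerator = -4.0527.
Denominator terms (r*|Q|): 2.92*|-0.25| = 0.73; 4.38*|-0.94| = 4.1172.
2 * sum of denominator = 2 * 4.8472 = 9.6944.
dQ = --4.0527 / 9.6944 = 0.418 m^3/s.

0.418


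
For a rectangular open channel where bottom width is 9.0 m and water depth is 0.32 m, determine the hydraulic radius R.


For a rectangular section:
Flow area A = b * y = 9.0 * 0.32 = 2.88 m^2.
Wetted perimeter P = b + 2y = 9.0 + 2*0.32 = 9.64 m.
Hydraulic radius R = A/P = 2.88 / 9.64 = 0.2988 m.

0.2988


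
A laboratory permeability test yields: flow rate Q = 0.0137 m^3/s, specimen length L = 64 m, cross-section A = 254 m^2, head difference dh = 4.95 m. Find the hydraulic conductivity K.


From K = Q*L / (A*dh):
Numerator: Q*L = 0.0137 * 64 = 0.8768.
Denominator: A*dh = 254 * 4.95 = 1257.3.
K = 0.8768 / 1257.3 = 0.000697 m/s.

0.000697


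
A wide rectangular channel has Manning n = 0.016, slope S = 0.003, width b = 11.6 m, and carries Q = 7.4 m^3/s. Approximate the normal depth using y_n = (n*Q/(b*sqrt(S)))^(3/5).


We use the wide-channel approximation y_n = (n*Q/(b*sqrt(S)))^(3/5).
sqrt(S) = sqrt(0.003) = 0.054772.
Numerator: n*Q = 0.016 * 7.4 = 0.1184.
Denominator: b*sqrt(S) = 11.6 * 0.054772 = 0.635355.
arg = 0.1864.
y_n = 0.1864^(3/5) = 0.3649 m.

0.3649


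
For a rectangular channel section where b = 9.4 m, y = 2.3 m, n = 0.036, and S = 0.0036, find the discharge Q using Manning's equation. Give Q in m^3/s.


For a rectangular channel, the cross-sectional area A = b * y = 9.4 * 2.3 = 21.62 m^2.
The wetted perimeter P = b + 2y = 9.4 + 2*2.3 = 14.0 m.
Hydraulic radius R = A/P = 21.62/14.0 = 1.5443 m.
Velocity V = (1/n)*R^(2/3)*S^(1/2) = (1/0.036)*1.5443^(2/3)*0.0036^(1/2) = 2.2267 m/s.
Discharge Q = A * V = 21.62 * 2.2267 = 48.142 m^3/s.

48.142


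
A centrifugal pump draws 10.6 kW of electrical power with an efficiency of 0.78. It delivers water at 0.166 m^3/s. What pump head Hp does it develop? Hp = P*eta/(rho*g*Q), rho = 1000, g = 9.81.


Pump head formula: Hp = P * eta / (rho * g * Q).
Numerator: P * eta = 10.6 * 1000 * 0.78 = 8268.0 W.
Denominator: rho * g * Q = 1000 * 9.81 * 0.166 = 1628.46.
Hp = 8268.0 / 1628.46 = 5.08 m.

5.08


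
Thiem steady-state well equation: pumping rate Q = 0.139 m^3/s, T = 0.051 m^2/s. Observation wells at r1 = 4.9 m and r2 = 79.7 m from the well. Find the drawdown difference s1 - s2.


Thiem equation: s1 - s2 = Q/(2*pi*T) * ln(r2/r1).
ln(r2/r1) = ln(79.7/4.9) = 2.789.
Q/(2*pi*T) = 0.139 / (2*pi*0.051) = 0.139 / 0.3204 = 0.4338.
s1 - s2 = 0.4338 * 2.789 = 1.2098 m.

1.2098


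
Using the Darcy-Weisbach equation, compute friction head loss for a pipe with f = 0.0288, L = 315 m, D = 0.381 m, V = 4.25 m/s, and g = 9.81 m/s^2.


Darcy-Weisbach equation: h_f = f * (L/D) * V^2/(2g).
f * L/D = 0.0288 * 315/0.381 = 23.811.
V^2/(2g) = 4.25^2 / (2*9.81) = 18.0625 / 19.62 = 0.9206 m.
h_f = 23.811 * 0.9206 = 21.921 m.

21.921


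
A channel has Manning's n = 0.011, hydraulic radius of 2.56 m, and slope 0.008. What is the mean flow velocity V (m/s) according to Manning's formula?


Manning's equation gives V = (1/n) * R^(2/3) * S^(1/2).
First, compute R^(2/3) = 2.56^(2/3) = 1.8714.
Next, S^(1/2) = 0.008^(1/2) = 0.089443.
Then 1/n = 1/0.011 = 90.91.
V = 90.91 * 1.8714 * 0.089443 = 15.2164 m/s.

15.2164


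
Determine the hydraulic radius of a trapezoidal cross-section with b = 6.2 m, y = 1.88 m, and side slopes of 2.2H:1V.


For a trapezoidal section with side slope z:
A = (b + z*y)*y = (6.2 + 2.2*1.88)*1.88 = 19.432 m^2.
P = b + 2*y*sqrt(1 + z^2) = 6.2 + 2*1.88*sqrt(1 + 2.2^2) = 15.286 m.
R = A/P = 19.432 / 15.286 = 1.2712 m.

1.2712


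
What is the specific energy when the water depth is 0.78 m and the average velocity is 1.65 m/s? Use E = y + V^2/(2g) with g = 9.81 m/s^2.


Specific energy E = y + V^2/(2g).
Velocity head = V^2/(2g) = 1.65^2 / (2*9.81) = 2.7225 / 19.62 = 0.1388 m.
E = 0.78 + 0.1388 = 0.9188 m.

0.9188


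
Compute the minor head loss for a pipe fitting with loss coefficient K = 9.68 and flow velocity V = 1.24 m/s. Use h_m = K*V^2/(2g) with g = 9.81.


Minor loss formula: h_m = K * V^2/(2g).
V^2 = 1.24^2 = 1.5376.
V^2/(2g) = 1.5376 / 19.62 = 0.0784 m.
h_m = 9.68 * 0.0784 = 0.7586 m.

0.7586


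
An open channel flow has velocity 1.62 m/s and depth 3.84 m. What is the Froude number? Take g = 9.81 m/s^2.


The Froude number is defined as Fr = V / sqrt(g*y).
g*y = 9.81 * 3.84 = 37.6704.
sqrt(g*y) = sqrt(37.6704) = 6.1376.
Fr = 1.62 / 6.1376 = 0.2639.

0.2639


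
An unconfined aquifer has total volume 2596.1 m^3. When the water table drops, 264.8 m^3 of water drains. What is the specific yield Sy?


Specific yield Sy = Volume drained / Total volume.
Sy = 264.8 / 2596.1
   = 0.102.

0.102


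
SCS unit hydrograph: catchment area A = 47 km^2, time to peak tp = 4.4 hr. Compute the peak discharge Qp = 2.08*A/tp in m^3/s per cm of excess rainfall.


SCS formula: Qp = 2.08 * A / tp.
Qp = 2.08 * 47 / 4.4
   = 97.76 / 4.4
   = 22.22 m^3/s per cm.

22.22


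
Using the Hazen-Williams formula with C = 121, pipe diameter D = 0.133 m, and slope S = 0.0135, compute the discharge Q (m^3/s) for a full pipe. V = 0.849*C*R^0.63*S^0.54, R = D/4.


For a full circular pipe, R = D/4 = 0.133/4 = 0.0333 m.
V = 0.849 * 121 * 0.0333^0.63 * 0.0135^0.54
  = 0.849 * 121 * 0.117146 * 0.097809
  = 1.1771 m/s.
Pipe area A = pi*D^2/4 = pi*0.133^2/4 = 0.0139 m^2.
Q = A * V = 0.0139 * 1.1771 = 0.0164 m^3/s.

0.0164


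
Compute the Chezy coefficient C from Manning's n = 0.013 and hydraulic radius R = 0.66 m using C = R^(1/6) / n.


The Chezy coefficient relates to Manning's n through C = R^(1/6) / n.
R^(1/6) = 0.66^(1/6) = 0.933091.
C = 0.933091 / 0.013 = 71.78 m^(1/2)/s.

71.78


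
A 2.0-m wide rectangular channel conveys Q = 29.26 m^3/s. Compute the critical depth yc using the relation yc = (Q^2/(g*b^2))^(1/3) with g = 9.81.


Using yc = (Q^2 / (g * b^2))^(1/3):
Q^2 = 29.26^2 = 856.15.
g * b^2 = 9.81 * 2.0^2 = 9.81 * 4.0 = 39.24.
Q^2 / (g*b^2) = 856.15 / 39.24 = 21.8183.
yc = 21.8183^(1/3) = 2.7943 m.

2.7943


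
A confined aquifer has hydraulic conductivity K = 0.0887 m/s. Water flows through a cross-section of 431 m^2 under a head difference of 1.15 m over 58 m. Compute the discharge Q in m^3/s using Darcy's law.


Darcy's law: Q = K * A * i, where i = dh/L.
Hydraulic gradient i = 1.15 / 58 = 0.019828.
Q = 0.0887 * 431 * 0.019828
  = 0.758 m^3/s.

0.758


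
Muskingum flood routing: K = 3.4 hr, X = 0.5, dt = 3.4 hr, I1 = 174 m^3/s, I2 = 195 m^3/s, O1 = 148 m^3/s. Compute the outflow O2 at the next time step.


Muskingum coefficients:
denom = 2*K*(1-X) + dt = 2*3.4*(1-0.5) + 3.4 = 6.8.
C0 = (dt - 2*K*X)/denom = (3.4 - 2*3.4*0.5)/6.8 = 0.0.
C1 = (dt + 2*K*X)/denom = (3.4 + 2*3.4*0.5)/6.8 = 1.0.
C2 = (2*K*(1-X) - dt)/denom = 0.0.
O2 = C0*I2 + C1*I1 + C2*O1
   = 0.0*195 + 1.0*174 + 0.0*148
   = 174.0 m^3/s.

174.0


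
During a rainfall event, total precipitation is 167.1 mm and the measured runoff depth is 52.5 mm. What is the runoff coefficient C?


The runoff coefficient C = runoff depth / rainfall depth.
C = 52.5 / 167.1
  = 0.3142.

0.3142


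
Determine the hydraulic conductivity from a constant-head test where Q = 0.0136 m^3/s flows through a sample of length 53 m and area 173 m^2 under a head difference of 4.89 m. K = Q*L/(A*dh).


From K = Q*L / (A*dh):
Numerator: Q*L = 0.0136 * 53 = 0.7208.
Denominator: A*dh = 173 * 4.89 = 845.97.
K = 0.7208 / 845.97 = 0.000852 m/s.

0.000852


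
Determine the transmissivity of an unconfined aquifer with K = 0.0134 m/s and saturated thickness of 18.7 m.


Transmissivity is defined as T = K * h.
T = 0.0134 * 18.7
  = 0.2506 m^2/s.

0.2506


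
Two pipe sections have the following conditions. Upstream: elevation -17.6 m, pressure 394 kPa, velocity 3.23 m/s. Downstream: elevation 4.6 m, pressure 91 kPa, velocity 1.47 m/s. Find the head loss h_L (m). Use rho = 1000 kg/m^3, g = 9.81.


Total head at each section: H = z + p/(rho*g) + V^2/(2g).
H1 = -17.6 + 394*1000/(1000*9.81) + 3.23^2/(2*9.81)
   = -17.6 + 40.163 + 0.5317
   = 23.095 m.
H2 = 4.6 + 91*1000/(1000*9.81) + 1.47^2/(2*9.81)
   = 4.6 + 9.276 + 0.1101
   = 13.986 m.
h_L = H1 - H2 = 23.095 - 13.986 = 9.108 m.

9.108


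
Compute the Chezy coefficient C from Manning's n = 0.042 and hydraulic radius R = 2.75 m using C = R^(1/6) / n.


The Chezy coefficient relates to Manning's n through C = R^(1/6) / n.
R^(1/6) = 2.75^(1/6) = 1.183647.
C = 1.183647 / 0.042 = 28.18 m^(1/2)/s.

28.18


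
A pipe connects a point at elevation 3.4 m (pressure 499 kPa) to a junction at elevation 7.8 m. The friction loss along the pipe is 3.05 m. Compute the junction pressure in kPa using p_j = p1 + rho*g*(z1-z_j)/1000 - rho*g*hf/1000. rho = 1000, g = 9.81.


Junction pressure: p_j = p1 + rho*g*(z1 - z_j)/1000 - rho*g*hf/1000.
Elevation term = 1000*9.81*(3.4 - 7.8)/1000 = -43.164 kPa.
Friction term = 1000*9.81*3.05/1000 = 29.921 kPa.
p_j = 499 + -43.164 - 29.921 = 425.92 kPa.

425.92


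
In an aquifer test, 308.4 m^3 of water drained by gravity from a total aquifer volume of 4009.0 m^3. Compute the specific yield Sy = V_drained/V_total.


Specific yield Sy = Volume drained / Total volume.
Sy = 308.4 / 4009.0
   = 0.0769.

0.0769


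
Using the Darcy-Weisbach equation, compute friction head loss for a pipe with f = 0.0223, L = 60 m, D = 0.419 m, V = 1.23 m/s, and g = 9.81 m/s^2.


Darcy-Weisbach equation: h_f = f * (L/D) * V^2/(2g).
f * L/D = 0.0223 * 60/0.419 = 3.1933.
V^2/(2g) = 1.23^2 / (2*9.81) = 1.5129 / 19.62 = 0.0771 m.
h_f = 3.1933 * 0.0771 = 0.246 m.

0.246


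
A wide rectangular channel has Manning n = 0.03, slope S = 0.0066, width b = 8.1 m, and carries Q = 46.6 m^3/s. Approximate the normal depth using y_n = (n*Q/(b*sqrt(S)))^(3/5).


We use the wide-channel approximation y_n = (n*Q/(b*sqrt(S)))^(3/5).
sqrt(S) = sqrt(0.0066) = 0.08124.
Numerator: n*Q = 0.03 * 46.6 = 1.398.
Denominator: b*sqrt(S) = 8.1 * 0.08124 = 0.658044.
arg = 2.1245.
y_n = 2.1245^(3/5) = 1.5716 m.

1.5716


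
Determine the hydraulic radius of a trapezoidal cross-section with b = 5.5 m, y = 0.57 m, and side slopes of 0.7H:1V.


For a trapezoidal section with side slope z:
A = (b + z*y)*y = (5.5 + 0.7*0.57)*0.57 = 3.362 m^2.
P = b + 2*y*sqrt(1 + z^2) = 5.5 + 2*0.57*sqrt(1 + 0.7^2) = 6.892 m.
R = A/P = 3.362 / 6.892 = 0.4879 m.

0.4879


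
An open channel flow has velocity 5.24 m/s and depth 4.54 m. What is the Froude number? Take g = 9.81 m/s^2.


The Froude number is defined as Fr = V / sqrt(g*y).
g*y = 9.81 * 4.54 = 44.5374.
sqrt(g*y) = sqrt(44.5374) = 6.6736.
Fr = 5.24 / 6.6736 = 0.7852.

0.7852


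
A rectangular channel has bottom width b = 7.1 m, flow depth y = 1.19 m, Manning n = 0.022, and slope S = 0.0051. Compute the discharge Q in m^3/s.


For a rectangular channel, the cross-sectional area A = b * y = 7.1 * 1.19 = 8.45 m^2.
The wetted perimeter P = b + 2y = 7.1 + 2*1.19 = 9.48 m.
Hydraulic radius R = A/P = 8.45/9.48 = 0.8912 m.
Velocity V = (1/n)*R^(2/3)*S^(1/2) = (1/0.022)*0.8912^(2/3)*0.0051^(1/2) = 3.0063 m/s.
Discharge Q = A * V = 8.45 * 3.0063 = 25.4 m^3/s.

25.4


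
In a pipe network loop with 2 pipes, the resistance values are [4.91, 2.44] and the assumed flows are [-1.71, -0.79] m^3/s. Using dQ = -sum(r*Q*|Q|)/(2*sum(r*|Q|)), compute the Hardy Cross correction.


Numerator terms (r*Q*|Q|): 4.91*-1.71*|-1.71| = -14.3573; 2.44*-0.79*|-0.79| = -1.5228.
Sum of numerator = -15.8801.
Denominator terms (r*|Q|): 4.91*|-1.71| = 8.3961; 2.44*|-0.79| = 1.9276.
2 * sum of denominator = 2 * 10.3237 = 20.6474.
dQ = --15.8801 / 20.6474 = 0.7691 m^3/s.

0.7691


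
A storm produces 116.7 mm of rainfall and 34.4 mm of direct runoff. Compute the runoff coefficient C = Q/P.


The runoff coefficient C = runoff depth / rainfall depth.
C = 34.4 / 116.7
  = 0.2948.

0.2948


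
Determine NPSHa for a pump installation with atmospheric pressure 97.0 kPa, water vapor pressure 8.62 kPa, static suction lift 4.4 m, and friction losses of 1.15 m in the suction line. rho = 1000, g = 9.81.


NPSHa = p_atm/(rho*g) - z_s - hf_s - p_vap/(rho*g).
p_atm/(rho*g) = 97.0*1000 / (1000*9.81) = 9.888 m.
p_vap/(rho*g) = 8.62*1000 / (1000*9.81) = 0.879 m.
NPSHa = 9.888 - 4.4 - 1.15 - 0.879
      = 3.46 m.

3.46


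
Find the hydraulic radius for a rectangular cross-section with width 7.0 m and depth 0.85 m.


For a rectangular section:
Flow area A = b * y = 7.0 * 0.85 = 5.95 m^2.
Wetted perimeter P = b + 2y = 7.0 + 2*0.85 = 8.7 m.
Hydraulic radius R = A/P = 5.95 / 8.7 = 0.6839 m.

0.6839


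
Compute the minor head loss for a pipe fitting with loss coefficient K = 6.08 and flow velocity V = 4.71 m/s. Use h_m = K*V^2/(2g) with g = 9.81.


Minor loss formula: h_m = K * V^2/(2g).
V^2 = 4.71^2 = 22.1841.
V^2/(2g) = 22.1841 / 19.62 = 1.1307 m.
h_m = 6.08 * 1.1307 = 6.8746 m.

6.8746


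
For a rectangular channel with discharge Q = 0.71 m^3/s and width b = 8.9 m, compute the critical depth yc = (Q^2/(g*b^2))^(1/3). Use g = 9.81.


Using yc = (Q^2 / (g * b^2))^(1/3):
Q^2 = 0.71^2 = 0.5.
g * b^2 = 9.81 * 8.9^2 = 9.81 * 79.21 = 777.05.
Q^2 / (g*b^2) = 0.5 / 777.05 = 0.0006.
yc = 0.0006^(1/3) = 0.0866 m.

0.0866


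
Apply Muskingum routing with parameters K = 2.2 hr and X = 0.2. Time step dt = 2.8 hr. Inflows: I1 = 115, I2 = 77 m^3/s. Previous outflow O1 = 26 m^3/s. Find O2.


Muskingum coefficients:
denom = 2*K*(1-X) + dt = 2*2.2*(1-0.2) + 2.8 = 6.32.
C0 = (dt - 2*K*X)/denom = (2.8 - 2*2.2*0.2)/6.32 = 0.3038.
C1 = (dt + 2*K*X)/denom = (2.8 + 2*2.2*0.2)/6.32 = 0.5823.
C2 = (2*K*(1-X) - dt)/denom = 0.1139.
O2 = C0*I2 + C1*I1 + C2*O1
   = 0.3038*77 + 0.5823*115 + 0.1139*26
   = 93.32 m^3/s.

93.32


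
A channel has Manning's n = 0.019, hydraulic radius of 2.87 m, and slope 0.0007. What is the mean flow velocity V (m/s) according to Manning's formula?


Manning's equation gives V = (1/n) * R^(2/3) * S^(1/2).
First, compute R^(2/3) = 2.87^(2/3) = 2.0195.
Next, S^(1/2) = 0.0007^(1/2) = 0.026458.
Then 1/n = 1/0.019 = 52.63.
V = 52.63 * 2.0195 * 0.026458 = 2.8122 m/s.

2.8122


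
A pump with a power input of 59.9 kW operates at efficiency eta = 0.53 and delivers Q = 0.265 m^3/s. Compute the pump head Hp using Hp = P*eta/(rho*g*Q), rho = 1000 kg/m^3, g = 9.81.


Pump head formula: Hp = P * eta / (rho * g * Q).
Numerator: P * eta = 59.9 * 1000 * 0.53 = 31747.0 W.
Denominator: rho * g * Q = 1000 * 9.81 * 0.265 = 2599.65.
Hp = 31747.0 / 2599.65 = 12.21 m.

12.21


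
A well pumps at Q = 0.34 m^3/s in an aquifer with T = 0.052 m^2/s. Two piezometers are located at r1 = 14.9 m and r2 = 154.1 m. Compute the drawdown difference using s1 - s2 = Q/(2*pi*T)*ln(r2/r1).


Thiem equation: s1 - s2 = Q/(2*pi*T) * ln(r2/r1).
ln(r2/r1) = ln(154.1/14.9) = 2.3362.
Q/(2*pi*T) = 0.34 / (2*pi*0.052) = 0.34 / 0.3267 = 1.0406.
s1 - s2 = 1.0406 * 2.3362 = 2.4312 m.

2.4312


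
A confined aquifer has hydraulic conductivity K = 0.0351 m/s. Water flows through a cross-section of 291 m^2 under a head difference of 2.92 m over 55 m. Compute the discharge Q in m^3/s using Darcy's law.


Darcy's law: Q = K * A * i, where i = dh/L.
Hydraulic gradient i = 2.92 / 55 = 0.053091.
Q = 0.0351 * 291 * 0.053091
  = 0.5423 m^3/s.

0.5423


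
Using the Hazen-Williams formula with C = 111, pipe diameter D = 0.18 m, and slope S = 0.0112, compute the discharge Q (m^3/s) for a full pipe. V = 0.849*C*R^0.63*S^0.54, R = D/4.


For a full circular pipe, R = D/4 = 0.18/4 = 0.045 m.
V = 0.849 * 111 * 0.045^0.63 * 0.0112^0.54
  = 0.849 * 111 * 0.14175 * 0.088426
  = 1.1812 m/s.
Pipe area A = pi*D^2/4 = pi*0.18^2/4 = 0.0254 m^2.
Q = A * V = 0.0254 * 1.1812 = 0.0301 m^3/s.

0.0301


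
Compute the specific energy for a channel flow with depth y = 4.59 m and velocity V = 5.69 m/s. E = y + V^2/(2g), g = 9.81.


Specific energy E = y + V^2/(2g).
Velocity head = V^2/(2g) = 5.69^2 / (2*9.81) = 32.3761 / 19.62 = 1.6502 m.
E = 4.59 + 1.6502 = 6.2402 m.

6.2402


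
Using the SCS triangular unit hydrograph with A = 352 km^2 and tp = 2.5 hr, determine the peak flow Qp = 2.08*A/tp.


SCS formula: Qp = 2.08 * A / tp.
Qp = 2.08 * 352 / 2.5
   = 732.16 / 2.5
   = 292.86 m^3/s per cm.

292.86


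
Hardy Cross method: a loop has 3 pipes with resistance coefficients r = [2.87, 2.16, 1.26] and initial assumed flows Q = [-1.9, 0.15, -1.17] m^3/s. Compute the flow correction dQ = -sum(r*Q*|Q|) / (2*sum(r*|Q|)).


Numerator terms (r*Q*|Q|): 2.87*-1.9*|-1.9| = -10.3607; 2.16*0.15*|0.15| = 0.0486; 1.26*-1.17*|-1.17| = -1.7248.
Sum of numerator = -12.0369.
Denominator terms (r*|Q|): 2.87*|-1.9| = 5.453; 2.16*|0.15| = 0.324; 1.26*|-1.17| = 1.4742.
2 * sum of denominator = 2 * 7.2512 = 14.5024.
dQ = --12.0369 / 14.5024 = 0.83 m^3/s.

0.83
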